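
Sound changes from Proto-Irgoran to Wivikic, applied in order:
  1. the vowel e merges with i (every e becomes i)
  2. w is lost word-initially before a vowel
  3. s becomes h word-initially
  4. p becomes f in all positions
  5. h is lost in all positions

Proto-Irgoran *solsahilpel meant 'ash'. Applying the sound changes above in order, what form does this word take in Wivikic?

olsailfil

Wivikic: *solsahilpel > solsahilpil > holsahilpil > holsahilfil > olsailfil  (by vowel merger, debuccalisation, unconditioned shift, h-loss)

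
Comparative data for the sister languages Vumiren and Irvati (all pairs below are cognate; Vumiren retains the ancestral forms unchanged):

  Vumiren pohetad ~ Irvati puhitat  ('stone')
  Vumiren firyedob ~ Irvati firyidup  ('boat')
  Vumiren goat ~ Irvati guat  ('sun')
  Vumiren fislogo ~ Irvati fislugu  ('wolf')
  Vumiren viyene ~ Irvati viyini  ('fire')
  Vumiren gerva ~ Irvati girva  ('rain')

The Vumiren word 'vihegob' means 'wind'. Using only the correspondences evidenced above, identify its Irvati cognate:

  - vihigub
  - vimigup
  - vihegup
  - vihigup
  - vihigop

vihigup

pohetad ~ puhitat, firyedob ~ firyidup — Vumiren e corresponds to Irvati i after a consonant, before a consonant other than r, m, n, p, b, f, v.
firyedob ~ firyidup — Vumiren o corresponds to Irvati u after a consonant, before a labial obstruent.
firyedob ~ firyidup — Vumiren b corresponds to Irvati p word-finally.
Applying these to Vumiren 'vihegob':
  vihegob → vihigob   (e→i after a consonant, before a consonant other than r, m, n, p, b, f, v)
  vihigob → vihigub   (o→u after a consonant, before a labial obstruent)
  vihigub → vihigup   (b→p word-finally)
So the Irvati cognate is 'vihigup'.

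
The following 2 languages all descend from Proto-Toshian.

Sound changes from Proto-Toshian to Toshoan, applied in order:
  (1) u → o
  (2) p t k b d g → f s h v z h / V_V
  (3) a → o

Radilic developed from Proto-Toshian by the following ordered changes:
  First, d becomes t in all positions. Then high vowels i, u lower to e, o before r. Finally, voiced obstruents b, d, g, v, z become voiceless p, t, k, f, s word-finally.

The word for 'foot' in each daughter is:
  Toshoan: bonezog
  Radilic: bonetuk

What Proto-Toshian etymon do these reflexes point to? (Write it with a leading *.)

*bonedug

Position 5: Toshoan has z, Radilic has t. Taking the neighbouring segments as reconstructed: Toshoan z could go back to *d or *z; Radilic t could go back to *t or *d — the one source consistent with every daughter is *d.
Position 7: Toshoan has g, Radilic has k. Toshoan preserves g here (none of its changes turn any other segment into g), so the proto-segment is *g.
Position 6: Toshoan has o, Radilic has u. Radilic preserves u here (none of its changes turn any other segment into u), so the proto-segment is *u.
The remaining positions agree across the daughters. Check the candidate against every language:
Toshoan: *bonedug
  bonedug → bonedog   [vowel merger]
  bonedog → bonezog   [intervocalic lenition]
  bonezog (rule 3 does not apply)
  giving Toshoan bonezog.
Radilic: *bonedug
  bonedug → bonetug   [unconditioned shift]
  bonetug (rule 2 does not apply)
  bonetug → bonetuk   [final devoicing]
  giving Radilic bonetuk.
No other proto-form is consistent with every reflex, so the reconstruction is *bonedug.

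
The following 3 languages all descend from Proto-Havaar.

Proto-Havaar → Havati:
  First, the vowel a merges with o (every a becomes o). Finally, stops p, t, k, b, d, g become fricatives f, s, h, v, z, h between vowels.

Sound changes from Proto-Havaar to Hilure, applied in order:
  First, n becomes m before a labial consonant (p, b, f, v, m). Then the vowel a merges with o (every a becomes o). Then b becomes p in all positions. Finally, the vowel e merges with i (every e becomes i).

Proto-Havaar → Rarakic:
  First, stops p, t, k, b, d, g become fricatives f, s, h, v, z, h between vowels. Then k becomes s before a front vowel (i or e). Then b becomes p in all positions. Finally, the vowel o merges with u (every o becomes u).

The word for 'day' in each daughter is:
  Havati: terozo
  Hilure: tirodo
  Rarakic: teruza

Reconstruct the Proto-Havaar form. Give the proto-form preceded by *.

*teroda

Position 6: Havati has o, Hilure has o, Rarakic has a. Rarakic preserves a here (none of its changes turn any other segment into a), so the proto-segment is *a.
Position 2: Havati has e, Hilure has i, Rarakic has e. Havati preserves e here (none of its changes turn any other segment into e), so the proto-segment is *e.
Verify the candidate proto-form against each daughter:
Havati: *teroda
  teroda → terodo   [vowel merger]
  terodo → terozo   [intervocalic lenition]
  giving Havati terozo.
Hilure: *teroda
  teroda (rule 1 does not apply)
  teroda → terodo   [vowel merger]
  terodo (rule 3 does not apply)
  terodo → tirodo   [vowel merger]
  giving Hilure tirodo.
Rarakic: start from *teroda.
  rule 1 (intervocalic lenition): teroda → teroza
  rule 2: no change — teroza
  rule 3: no change — teroza
  rule 4 (vowel merger): teroza → teruza
  ⇒ Rarakic teruza
No other proto-form is consistent with every reflex, so the reconstruction is *teroda.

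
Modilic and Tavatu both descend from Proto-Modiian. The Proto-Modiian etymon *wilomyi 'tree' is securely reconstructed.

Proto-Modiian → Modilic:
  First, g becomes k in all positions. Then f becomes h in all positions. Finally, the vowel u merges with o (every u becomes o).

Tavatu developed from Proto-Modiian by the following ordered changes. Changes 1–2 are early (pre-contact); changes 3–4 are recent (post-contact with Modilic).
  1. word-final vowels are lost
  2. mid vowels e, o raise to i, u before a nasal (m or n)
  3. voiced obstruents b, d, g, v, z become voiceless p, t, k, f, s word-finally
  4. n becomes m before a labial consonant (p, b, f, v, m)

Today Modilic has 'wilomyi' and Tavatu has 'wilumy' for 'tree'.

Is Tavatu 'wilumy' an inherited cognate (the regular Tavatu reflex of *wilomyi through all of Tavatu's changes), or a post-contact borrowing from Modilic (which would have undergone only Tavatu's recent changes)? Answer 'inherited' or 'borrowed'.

If inherited, *wilomyi would pass through all of Tavatu's changes:
Tavatu: *wilomyi
  wilomyi → wilomy   [apocope]
  wilomy → wilumy   [pre-nasal raising]
  wilumy (rule 3 does not apply)
  wilumy (rule 4 does not apply)
  giving Tavatu wilumy.
If borrowed from Modilic 'wilomyi' after the early changes, it would undergo only the recent ones:
  rule 3 (final devoicing): no change (wilomyi)
  rule 4 (nasal place assimilation): no change (wilomyi)
  ⇒ as a loan: wilomyi
Tavatu 'wilumy' matches the inherited outcome exactly, so it is an inherited cognate, not a loan.

inherited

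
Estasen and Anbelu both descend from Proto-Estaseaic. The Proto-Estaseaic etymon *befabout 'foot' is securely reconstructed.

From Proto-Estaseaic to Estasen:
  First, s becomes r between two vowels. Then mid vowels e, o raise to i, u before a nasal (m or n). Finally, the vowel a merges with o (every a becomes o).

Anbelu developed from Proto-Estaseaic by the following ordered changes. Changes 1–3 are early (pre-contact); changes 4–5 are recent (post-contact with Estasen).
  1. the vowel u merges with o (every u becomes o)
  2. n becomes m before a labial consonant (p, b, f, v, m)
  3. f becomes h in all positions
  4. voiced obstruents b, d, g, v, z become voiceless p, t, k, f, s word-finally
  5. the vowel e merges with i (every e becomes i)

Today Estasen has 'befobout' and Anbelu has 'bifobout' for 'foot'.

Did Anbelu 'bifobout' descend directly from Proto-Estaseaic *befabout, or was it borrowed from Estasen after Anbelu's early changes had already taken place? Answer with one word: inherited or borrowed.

borrowed

If inherited, *befabout would pass through all of Anbelu's changes:
Anbelu: start from *befabout.
  rule 1 (vowel merger): befabout → befaboot
  rule 2: no change — befaboot
  rule 3 (unconditioned shift): befaboot → behaboot
  rule 4: no change — behaboot
  rule 5 (vowel merger): behaboot → bihaboot
  ⇒ Anbelu bihaboot
If borrowed from Estasen 'befobout' after the early changes, it would undergo only the recent ones:
  rule 4 (final devoicing): no change (befobout)
  rule 5 (vowel merger): befobout → bifobout
  ⇒ as a loan: bifobout
Anbelu 'bifobout' matches the loan outcome 'bifobout', not the inherited 'bihaboot' — it skipped the early Anbelu changes, so it was borrowed from Estasen.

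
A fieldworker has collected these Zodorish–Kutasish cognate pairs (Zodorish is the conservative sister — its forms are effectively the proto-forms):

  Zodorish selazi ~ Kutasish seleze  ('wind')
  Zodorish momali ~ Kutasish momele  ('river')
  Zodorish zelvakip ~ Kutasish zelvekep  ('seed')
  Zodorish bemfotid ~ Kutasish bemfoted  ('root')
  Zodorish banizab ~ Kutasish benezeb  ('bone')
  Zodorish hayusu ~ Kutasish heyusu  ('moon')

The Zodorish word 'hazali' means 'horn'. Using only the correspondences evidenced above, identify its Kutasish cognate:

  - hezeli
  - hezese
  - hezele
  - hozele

selazi ~ seleze, momali ~ momele — Zodorish a corresponds to Kutasish e after a consonant, before a consonant other than r, m, n, p, b, f, v.
selazi ~ seleze, momali ~ momele — Zodorish i corresponds to Kutasish e word-finally.
Applying these to Zodorish 'hazali':
  hazali → hezali   (a→e after a consonant, before a consonant other than r, m, n, p, b, f, v)
  hezali → hezeli   (a→e after a consonant, before a consonant other than r, m, n, p, b, f, v)
  hezeli → hezele   (i→e word-finally)
So the Kutasish cognate is 'hezele'.

hezele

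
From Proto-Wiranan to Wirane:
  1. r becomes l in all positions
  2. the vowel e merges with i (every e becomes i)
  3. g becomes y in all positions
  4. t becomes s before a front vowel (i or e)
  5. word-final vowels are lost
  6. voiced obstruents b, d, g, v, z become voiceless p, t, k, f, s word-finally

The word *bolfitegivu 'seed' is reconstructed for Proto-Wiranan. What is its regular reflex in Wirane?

bolfisiyif

Wirane: start from *bolfitegivu.
  rule 1: no change — bolfitegivu
  rule 2 (vowel merger): bolfitegivu → bolfitigivu
  rule 3 (unconditioned shift): bolfitigivu → bolfitiyivu
  rule 4 (palatalisation): bolfitiyivu → bolfisiyivu
  rule 5 (apocope): bolfisiyivu → bolfisiyiv
  rule 6 (final devoicing): bolfisiyiv → bolfisiyif
  ⇒ Wirane bolfisiyif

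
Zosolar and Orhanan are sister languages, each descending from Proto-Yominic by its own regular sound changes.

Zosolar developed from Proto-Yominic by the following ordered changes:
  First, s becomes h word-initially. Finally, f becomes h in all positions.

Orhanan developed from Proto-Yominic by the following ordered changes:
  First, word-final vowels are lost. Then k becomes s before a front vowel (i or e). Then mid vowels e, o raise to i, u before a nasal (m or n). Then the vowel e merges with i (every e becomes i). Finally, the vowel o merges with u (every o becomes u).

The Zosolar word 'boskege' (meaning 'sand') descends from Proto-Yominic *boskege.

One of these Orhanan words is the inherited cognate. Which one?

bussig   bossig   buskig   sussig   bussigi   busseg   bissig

bussig

Orhanan: start from *boskege.
  rule 1 (apocope): boskege → boskeg
  rule 2 (palatalisation): boskeg → bosseg
  rule 3: no change — bosseg
  rule 4 (vowel merger): bosseg → bossig
  rule 5 (vowel merger): bossig → bussig
  ⇒ Orhanan bussig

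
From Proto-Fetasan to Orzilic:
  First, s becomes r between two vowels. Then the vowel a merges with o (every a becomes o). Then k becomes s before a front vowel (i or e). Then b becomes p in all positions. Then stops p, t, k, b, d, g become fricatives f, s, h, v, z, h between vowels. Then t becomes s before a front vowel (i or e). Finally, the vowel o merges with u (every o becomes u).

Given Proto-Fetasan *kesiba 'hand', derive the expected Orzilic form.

Orzilic: *kesiba > keriba > keribo > seribo > seripo > serifo > serifu  (by rhotacism, vowel merger, palatalisation, unconditioned shift, intervocalic lenition, vowel merger)

serifu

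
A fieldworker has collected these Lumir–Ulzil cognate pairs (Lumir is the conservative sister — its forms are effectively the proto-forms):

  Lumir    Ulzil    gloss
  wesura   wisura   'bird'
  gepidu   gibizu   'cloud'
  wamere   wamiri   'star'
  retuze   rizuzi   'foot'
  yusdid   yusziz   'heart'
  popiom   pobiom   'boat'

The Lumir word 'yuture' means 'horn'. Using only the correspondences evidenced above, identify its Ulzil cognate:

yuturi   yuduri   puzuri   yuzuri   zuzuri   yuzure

yuzuri

retuze ~ rizuzi — Lumir t corresponds to Ulzil z between vowels (before a back vowel).
wamere ~ wamiri, retuze ~ rizuzi — Lumir e corresponds to Ulzil i word-finally.
Applying these to Lumir 'yuture':
  yuture → yuzure   (t→z between vowels (before a back vowel))
  yuzure → yuzuri   (e→i word-finally)
So the Ulzil cognate is 'yuzuri'.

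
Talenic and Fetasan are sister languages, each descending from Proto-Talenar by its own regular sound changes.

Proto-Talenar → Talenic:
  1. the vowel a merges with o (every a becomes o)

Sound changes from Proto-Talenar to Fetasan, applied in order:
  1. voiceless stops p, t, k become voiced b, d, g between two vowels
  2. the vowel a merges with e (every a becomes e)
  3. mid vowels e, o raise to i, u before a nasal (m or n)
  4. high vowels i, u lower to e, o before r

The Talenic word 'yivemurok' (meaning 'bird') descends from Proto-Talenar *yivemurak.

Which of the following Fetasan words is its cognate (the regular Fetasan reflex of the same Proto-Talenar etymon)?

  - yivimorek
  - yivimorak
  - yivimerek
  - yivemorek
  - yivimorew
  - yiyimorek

yivimorek

Fetasan: *yivemurak
  yivemurak (rule 1 does not apply)
  yivemurak → yivemurek   [vowel merger]
  yivemurek → yivimurek   [pre-nasal raising]
  yivimurek → yivimorek   [pre-rhotic lowering]
  giving Fetasan yivimorek.
Among the options, 'yivimorek' alone shows every Fetasan change applied in order.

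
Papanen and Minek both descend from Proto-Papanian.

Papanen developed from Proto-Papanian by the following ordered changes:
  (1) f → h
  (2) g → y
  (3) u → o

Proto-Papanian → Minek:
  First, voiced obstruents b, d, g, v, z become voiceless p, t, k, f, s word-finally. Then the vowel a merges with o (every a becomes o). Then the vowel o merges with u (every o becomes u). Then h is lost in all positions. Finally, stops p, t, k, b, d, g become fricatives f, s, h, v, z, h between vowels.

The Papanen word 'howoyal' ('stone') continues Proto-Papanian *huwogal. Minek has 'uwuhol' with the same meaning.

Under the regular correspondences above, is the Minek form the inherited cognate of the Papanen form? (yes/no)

Derive the expected Minek reflex of *huwogal:
Minek: *huwogal > huwogol > huwugul > uwugul > uwuhul  (by vowel merger, vowel merger, h-loss, intervocalic lenition)
The regular Minek reflex would be 'uwuhul', but the attested form is 'uwuhol'. The correspondence is irregular, so they are not cognates (the Minek form has a different source).

no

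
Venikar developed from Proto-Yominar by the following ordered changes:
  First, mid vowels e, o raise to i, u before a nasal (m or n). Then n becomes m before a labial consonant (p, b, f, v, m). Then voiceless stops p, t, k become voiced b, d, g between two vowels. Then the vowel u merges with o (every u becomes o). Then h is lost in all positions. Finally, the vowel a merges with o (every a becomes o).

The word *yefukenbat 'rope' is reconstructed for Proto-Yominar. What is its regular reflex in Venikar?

yefogimbot

Venikar: *yefukenbat > yefukinbat > yefukimbat > yefugimbat > yefogimbat > yefogimbot  (by pre-nasal raising, nasal place assimilation, intervocalic voicing, vowel merger, vowel merger)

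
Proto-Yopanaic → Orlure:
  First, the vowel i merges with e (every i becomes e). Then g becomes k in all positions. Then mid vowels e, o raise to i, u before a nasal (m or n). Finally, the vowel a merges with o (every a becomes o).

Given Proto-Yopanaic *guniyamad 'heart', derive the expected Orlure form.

Orlure: *guniyamad
  guniyamad → guneyamad   [vowel merger]
  guneyamad → kuneyamad   [unconditioned shift]
  kuneyamad (rule 3 does not apply)
  kuneyamad → kuneyomod   [vowel merger]
  giving Orlure kuneyomod.

kuneyomod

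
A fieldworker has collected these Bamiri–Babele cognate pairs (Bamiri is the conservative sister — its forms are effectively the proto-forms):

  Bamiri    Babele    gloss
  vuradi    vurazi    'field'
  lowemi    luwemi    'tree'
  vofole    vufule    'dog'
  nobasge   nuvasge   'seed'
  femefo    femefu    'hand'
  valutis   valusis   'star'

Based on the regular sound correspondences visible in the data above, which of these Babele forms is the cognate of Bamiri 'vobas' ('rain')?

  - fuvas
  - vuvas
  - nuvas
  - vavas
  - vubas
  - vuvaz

vuvas

nobasge ~ nuvasge — Bamiri o corresponds to Babele u after a consonant, before a labial obstruent.
nobasge ~ nuvasge — Bamiri b corresponds to Babele v between vowels (before a back vowel).
Applying these to Bamiri 'vobas':
  vobas → vubas   (o→u after a consonant, before a labial obstruent)
  vubas → vuvas   (b→v between vowels (before a back vowel))
So the Babele cognate is 'vuvas'.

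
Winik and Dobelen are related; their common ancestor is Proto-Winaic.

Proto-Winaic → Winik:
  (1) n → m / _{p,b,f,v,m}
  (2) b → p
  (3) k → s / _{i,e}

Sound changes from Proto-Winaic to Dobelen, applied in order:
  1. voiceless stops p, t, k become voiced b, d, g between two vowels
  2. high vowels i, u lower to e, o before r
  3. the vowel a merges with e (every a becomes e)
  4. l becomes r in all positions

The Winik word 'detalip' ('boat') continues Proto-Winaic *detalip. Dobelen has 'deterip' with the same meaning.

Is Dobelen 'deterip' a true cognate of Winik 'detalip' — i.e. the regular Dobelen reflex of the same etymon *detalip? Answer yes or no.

no

Derive the expected Dobelen reflex of *detalip:
Dobelen: *detalip
  detalip → dedalip   [intervocalic voicing]
  dedalip (rule 2 does not apply)
  dedalip → dedelip   [vowel merger]
  dedelip → dederip   [unconditioned shift]
  giving Dobelen dederip.
The regular Dobelen reflex would be 'dederip', but the attested form is 'deterip'. The correspondence is irregular, so they are not cognates (the Dobelen form has a different source).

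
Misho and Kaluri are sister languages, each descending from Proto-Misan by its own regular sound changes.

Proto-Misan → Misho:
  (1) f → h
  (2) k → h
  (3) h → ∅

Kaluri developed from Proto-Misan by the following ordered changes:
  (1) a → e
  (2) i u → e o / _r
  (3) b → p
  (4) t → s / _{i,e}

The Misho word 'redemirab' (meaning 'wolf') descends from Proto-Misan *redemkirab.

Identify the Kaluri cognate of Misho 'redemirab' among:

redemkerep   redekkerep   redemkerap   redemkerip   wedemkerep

Kaluri: start from *redemkirab.
  rule 1 (vowel merger): redemkirab → redemkireb
  rule 2 (pre-rhotic lowering): redemkireb → redemkereb
  rule 3 (unconditioned shift): redemkereb → redemkerep
  rule 4: no change — redemkerep
  ⇒ Kaluri redemkerep
The other candidates each miss or misapply at least one Kaluri change.

redemkerep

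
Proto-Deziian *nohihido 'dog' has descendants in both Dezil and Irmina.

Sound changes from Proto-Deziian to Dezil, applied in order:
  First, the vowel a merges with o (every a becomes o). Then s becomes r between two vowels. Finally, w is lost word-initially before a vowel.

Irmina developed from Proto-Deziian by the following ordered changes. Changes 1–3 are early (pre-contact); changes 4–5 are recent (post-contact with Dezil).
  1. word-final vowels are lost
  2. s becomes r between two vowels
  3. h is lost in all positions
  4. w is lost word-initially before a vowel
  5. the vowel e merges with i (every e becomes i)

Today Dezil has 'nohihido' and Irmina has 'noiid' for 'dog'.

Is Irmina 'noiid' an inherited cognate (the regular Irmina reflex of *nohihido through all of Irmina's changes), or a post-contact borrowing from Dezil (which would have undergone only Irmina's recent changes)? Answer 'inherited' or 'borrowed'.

inherited

If inherited, *nohihido would pass through all of Irmina's changes:
Irmina: *nohihido
  nohihido → nohihid   [apocope]
  nohihid (rule 2 does not apply)
  nohihid → noiid   [h-loss]
  noiid (rule 4 does not apply)
  noiid (rule 5 does not apply)
  giving Irmina noiid.
If borrowed from Dezil 'nohihido' after the early changes, it would undergo only the recent ones:
  rule 4 (glide loss): no change (nohihido)
  rule 5 (vowel merger): no change (nohihido)
  ⇒ as a loan: nohihido
Irmina 'noiid' matches the inherited outcome exactly, so it is an inherited cognate, not a loan.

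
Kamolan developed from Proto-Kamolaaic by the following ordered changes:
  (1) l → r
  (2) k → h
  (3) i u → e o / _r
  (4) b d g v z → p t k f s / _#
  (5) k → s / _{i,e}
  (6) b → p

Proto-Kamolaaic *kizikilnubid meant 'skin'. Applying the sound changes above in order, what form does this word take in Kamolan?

hizihernupit

Kamolan: *kizikilnubid > kizikirnubid > hizihirnubid > hizihernubid > hizihernubit > hizihernupit  (by unconditioned shift, unconditioned shift, pre-rhotic lowering, final devoicing, unconditioned shift)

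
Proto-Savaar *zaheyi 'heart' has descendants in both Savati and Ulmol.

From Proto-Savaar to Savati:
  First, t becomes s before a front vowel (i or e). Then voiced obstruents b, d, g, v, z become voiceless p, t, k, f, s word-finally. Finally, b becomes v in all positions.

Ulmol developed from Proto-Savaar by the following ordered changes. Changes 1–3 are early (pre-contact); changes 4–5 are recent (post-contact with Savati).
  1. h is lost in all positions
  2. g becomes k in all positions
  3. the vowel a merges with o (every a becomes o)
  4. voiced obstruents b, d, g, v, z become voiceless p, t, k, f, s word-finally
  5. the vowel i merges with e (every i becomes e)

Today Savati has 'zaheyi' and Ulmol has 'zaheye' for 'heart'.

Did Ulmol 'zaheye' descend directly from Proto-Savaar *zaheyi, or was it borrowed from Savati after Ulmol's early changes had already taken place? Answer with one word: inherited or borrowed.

borrowed

If inherited, *zaheyi would pass through all of Ulmol's changes:
Ulmol: *zaheyi > zaeyi > zoeyi > zoeye  (by h-loss, vowel merger, vowel merger)
If borrowed from Savati 'zaheyi' after the early changes, it would undergo only the recent ones:
  rule 4 (final devoicing): no change (zaheyi)
  rule 5 (vowel merger): zaheyi → zaheye
  ⇒ as a loan: zaheye
Ulmol 'zaheye' matches the loan outcome 'zaheye', not the inherited 'zoeye' — it skipped the early Ulmol changes, so it was borrowed from Savati.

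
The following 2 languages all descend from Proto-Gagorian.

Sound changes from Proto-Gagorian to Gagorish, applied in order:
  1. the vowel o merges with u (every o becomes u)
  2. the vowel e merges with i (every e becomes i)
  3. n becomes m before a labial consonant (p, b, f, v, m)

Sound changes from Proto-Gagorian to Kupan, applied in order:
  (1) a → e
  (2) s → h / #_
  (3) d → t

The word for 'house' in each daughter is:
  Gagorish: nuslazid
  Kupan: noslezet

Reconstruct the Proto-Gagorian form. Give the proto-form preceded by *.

*noslazed

Position 8: Gagorish has d, Kupan has t. Gagorish preserves d here (none of its changes turn any other segment into d), so the proto-segment is *d.
Position 2: Gagorish has u, Kupan has o. Kupan preserves o here (none of its changes turn any other segment into o), so the proto-segment is *o.
Verify the candidate proto-form against each daughter:
Gagorish: *noslazed
  noslazed → nuslazed   [vowel merger]
  nuslazed → nuslazid   [vowel merger]
  nuslazid (rule 3 does not apply)
  giving Gagorish nuslazid.
Kupan: *noslazed
  noslazed → noslezed   [vowel merger]
  noslezed (rule 2 does not apply)
  noslezed → noslezet   [unconditioned shift]
  giving Kupan noslezet.
*noslazed is the unique common source.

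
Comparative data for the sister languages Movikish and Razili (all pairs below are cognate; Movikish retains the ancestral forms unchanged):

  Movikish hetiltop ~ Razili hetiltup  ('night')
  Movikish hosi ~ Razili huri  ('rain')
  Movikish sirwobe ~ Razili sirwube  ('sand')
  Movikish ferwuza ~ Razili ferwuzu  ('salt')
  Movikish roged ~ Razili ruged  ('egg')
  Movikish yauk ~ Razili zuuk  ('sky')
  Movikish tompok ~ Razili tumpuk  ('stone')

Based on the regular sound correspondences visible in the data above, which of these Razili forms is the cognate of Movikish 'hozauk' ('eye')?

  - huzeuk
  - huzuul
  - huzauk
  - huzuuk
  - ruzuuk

huzuuk

hosi ~ huri, roged ~ ruged — Movikish o corresponds to Razili u after a consonant, before a consonant other than r, m, n, p, b, f, v.
yauk ~ zuuk — Movikish a corresponds to Razili u after a consonant, before a back vowel.
Applying these to Movikish 'hozauk':
  hozauk → huzauk   (o→u after a consonant, before a consonant other than r, m, n, p, b, f, v)
  huzauk → huzuuk   (a→u after a consonant, before a back vowel)
So the Razili cognate is 'huzuuk'.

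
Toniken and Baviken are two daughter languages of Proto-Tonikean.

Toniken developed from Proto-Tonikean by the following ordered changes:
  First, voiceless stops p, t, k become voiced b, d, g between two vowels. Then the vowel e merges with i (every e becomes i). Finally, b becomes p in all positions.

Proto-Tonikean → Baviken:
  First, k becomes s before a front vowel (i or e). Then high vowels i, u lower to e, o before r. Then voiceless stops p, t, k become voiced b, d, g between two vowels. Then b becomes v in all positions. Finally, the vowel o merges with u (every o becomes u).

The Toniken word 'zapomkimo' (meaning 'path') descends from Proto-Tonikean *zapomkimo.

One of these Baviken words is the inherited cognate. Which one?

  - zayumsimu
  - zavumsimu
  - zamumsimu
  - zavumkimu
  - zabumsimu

zavumsimu

Baviken: start from *zapomkimo.
  rule 1 (palatalisation): zapomkimo → zapomsimo
  rule 2: no change — zapomsimo
  rule 3 (intervocalic voicing): zapomsimo → zabomsimo
  rule 4 (unconditioned shift): zabomsimo → zavomsimo
  rule 5 (vowel merger): zavomsimo → zavumsimu
  ⇒ Baviken zavumsimu
Among the options, 'zavumsimu' alone shows every Baviken change applied in order.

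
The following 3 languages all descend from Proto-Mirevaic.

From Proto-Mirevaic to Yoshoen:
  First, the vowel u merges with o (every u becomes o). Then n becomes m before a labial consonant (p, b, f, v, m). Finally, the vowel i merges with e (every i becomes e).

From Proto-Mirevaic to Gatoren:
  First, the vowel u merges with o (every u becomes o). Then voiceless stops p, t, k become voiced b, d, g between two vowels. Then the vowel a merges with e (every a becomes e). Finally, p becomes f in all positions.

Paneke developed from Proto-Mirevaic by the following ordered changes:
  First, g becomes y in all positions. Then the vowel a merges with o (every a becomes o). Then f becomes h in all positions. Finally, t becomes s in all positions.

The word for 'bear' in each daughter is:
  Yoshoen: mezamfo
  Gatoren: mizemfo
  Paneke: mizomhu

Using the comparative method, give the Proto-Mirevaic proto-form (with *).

Position 7: Yoshoen has o, Gatoren has o, Paneke has u. Paneke preserves u here (none of its changes turn any other segment into u), so the proto-segment is *u.
Position 2: Yoshoen has e, Gatoren has i, Paneke has i. Gatoren preserves i here (none of its changes turn any other segment into i), so the proto-segment is *i.
Continuing position by position gives *mizamfu; check it forward:
Yoshoen: *mizamfu > mizamfo > mezamfo  (by vowel merger, vowel merger)
Gatoren: start from *mizamfu.
  rule 1 (vowel merger): mizamfu → mizamfo
  rule 2: no change — mizamfo
  rule 3 (vowel merger): mizamfo → mizemfo
  rule 4: no change — mizemfo
  ⇒ Gatoren mizemfo
Paneke: *mizamfu
  mizamfu (rule 1 does not apply)
  mizamfu → mizomfu   [vowel merger]
  mizomfu → mizomhu   [unconditioned shift]
  mizomhu (rule 4 does not apply)
  giving Paneke mizomhu.
*mizamfu is the unique common source.

*mizamfu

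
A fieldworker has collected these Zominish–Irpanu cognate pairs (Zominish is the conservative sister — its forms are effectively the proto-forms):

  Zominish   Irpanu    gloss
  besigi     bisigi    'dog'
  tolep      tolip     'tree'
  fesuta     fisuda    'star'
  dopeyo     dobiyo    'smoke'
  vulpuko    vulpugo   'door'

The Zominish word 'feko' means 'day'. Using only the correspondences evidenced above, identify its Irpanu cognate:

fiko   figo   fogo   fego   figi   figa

besigi ~ bisigi, fesuta ~ fisuda — Zominish e corresponds to Irpanu i after a consonant, before a consonant other than r, m, n, p, b, f, v.
vulpuko ~ vulpugo — Zominish k corresponds to Irpanu g between vowels (before a back vowel).
Applying these to Zominish 'feko':
  feko → fiko   (e→i after a consonant, before a consonant other than r, m, n, p, b, f, v)
  fiko → figo   (k→g between vowels (before a back vowel))
So the Irpanu cognate is 'figo'.

figo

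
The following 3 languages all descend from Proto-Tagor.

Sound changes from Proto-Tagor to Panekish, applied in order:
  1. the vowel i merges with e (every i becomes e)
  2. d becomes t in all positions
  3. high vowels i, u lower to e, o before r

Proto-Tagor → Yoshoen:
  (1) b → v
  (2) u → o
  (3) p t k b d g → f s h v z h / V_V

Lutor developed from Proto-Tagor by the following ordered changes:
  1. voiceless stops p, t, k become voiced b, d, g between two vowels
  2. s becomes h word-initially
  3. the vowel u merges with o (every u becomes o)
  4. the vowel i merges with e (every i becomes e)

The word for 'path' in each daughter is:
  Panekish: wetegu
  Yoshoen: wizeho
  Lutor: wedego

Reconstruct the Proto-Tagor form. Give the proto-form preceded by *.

*widegu

Position 5: Panekish has g, Yoshoen has h, Lutor has g. Panekish preserves g here (none of its changes turn any other segment into g), so the proto-segment is *g.
Position 6: Panekish has u, Yoshoen has o, Lutor has o. Panekish preserves u here (none of its changes turn any other segment into u), so the proto-segment is *u.
Verify the candidate proto-form against each daughter:
Panekish: *widegu
  widegu → wedegu   [vowel merger]
  wedegu → wetegu   [unconditioned shift]
  wetegu (rule 3 does not apply)
  giving Panekish wetegu.
Yoshoen: *widegu
  widegu (rule 1 does not apply)
  widegu → widego   [vowel merger]
  widego → wizeho   [intervocalic lenition]
  giving Yoshoen wizeho.
Lutor: *widegu > widego > wedego  (by vowel merger, vowel merger)
*widegu is the unique common source.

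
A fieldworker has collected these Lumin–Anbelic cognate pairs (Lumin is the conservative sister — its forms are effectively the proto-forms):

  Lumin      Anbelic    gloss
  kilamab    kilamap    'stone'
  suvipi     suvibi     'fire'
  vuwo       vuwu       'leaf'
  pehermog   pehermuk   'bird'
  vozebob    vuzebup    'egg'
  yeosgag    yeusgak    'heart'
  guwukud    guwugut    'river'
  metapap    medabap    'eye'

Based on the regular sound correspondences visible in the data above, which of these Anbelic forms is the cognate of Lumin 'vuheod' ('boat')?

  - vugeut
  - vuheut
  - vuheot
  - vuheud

vuheut

yeosgag ~ yeusgak — Lumin o corresponds to Anbelic u after a vowel, before a consonant other than r, m, n, p, b, f, v.
guwukud ~ guwugut — Lumin d corresponds to Anbelic t word-finally.
Applying these to Lumin 'vuheod':
  vuheod → vuheud   (o→u after a vowel, before a consonant other than r, m, n, p, b, f, v)
  vuheud → vuheut   (d→t word-finally)
So the Anbelic cognate is 'vuheut'.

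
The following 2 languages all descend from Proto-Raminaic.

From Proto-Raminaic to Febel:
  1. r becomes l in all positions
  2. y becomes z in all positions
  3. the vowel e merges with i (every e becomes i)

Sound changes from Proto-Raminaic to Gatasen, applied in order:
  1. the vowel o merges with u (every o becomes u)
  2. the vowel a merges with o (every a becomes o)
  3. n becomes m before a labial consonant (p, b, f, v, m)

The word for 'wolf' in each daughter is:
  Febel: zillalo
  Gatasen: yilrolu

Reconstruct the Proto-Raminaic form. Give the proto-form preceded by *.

*yilralo

Position 5: Febel has a, Gatasen has o. Febel preserves a here (none of its changes turn any other segment into a), so the proto-segment is *a.
Position 7: Febel has o, Gatasen has u. Febel preserves o here (none of its changes turn any other segment into o), so the proto-segment is *o.
Position 1: Febel has z, Gatasen has y. Gatasen preserves y here (none of its changes turn any other segment into y), so the proto-segment is *y.
Continuing position by position gives *yilralo; check it forward:
Febel: *yilralo > yillalo > zillalo  (by unconditioned shift, unconditioned shift)
Gatasen: start from *yilralo.
  rule 1 (vowel merger): yilralo → yilralu
  rule 2 (vowel merger): yilralu → yilrolu
  rule 3: no change — yilrolu
  ⇒ Gatasen yilrolu
*yilralo is the unique common source.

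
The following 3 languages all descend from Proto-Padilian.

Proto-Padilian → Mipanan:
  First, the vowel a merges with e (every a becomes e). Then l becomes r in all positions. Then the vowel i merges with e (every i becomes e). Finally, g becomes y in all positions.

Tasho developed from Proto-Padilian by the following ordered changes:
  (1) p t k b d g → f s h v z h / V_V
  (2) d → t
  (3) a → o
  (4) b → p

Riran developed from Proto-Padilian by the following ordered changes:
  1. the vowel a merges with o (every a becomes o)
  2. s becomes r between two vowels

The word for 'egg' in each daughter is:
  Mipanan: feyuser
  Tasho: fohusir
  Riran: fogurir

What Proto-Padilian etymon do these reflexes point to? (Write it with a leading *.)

*fagusir

Position 3: Mipanan has y, Tasho has h, Riran has g. Riran preserves g here (none of its changes turn any other segment into g), so the proto-segment is *g.
Position 2: Mipanan has e, Tasho has o, Riran has o. Taking the neighbouring segments as reconstructed: Mipanan e could go back to *a or *e or *i; Tasho o could go back to *a or *o; Riran o could go back to *a or *o — the one source consistent with every daughter is *a.
Continuing position by position gives *fagusir; check it forward:
Mipanan: *fagusir
  fagusir → fegusir   [vowel merger]
  fegusir (rule 2 does not apply)
  fegusir → feguser   [vowel merger]
  feguser → feyuser   [unconditioned shift]
  giving Mipanan feyuser.
Tasho: start from *fagusir.
  rule 1 (intervocalic lenition): fagusir → fahusir
  rule 2: no change — fahusir
  rule 3 (vowel merger): fahusir → fohusir
  rule 4: no change — fohusir
  ⇒ Tasho fohusir
Riran: start from *fagusir.
  rule 1 (vowel merger): fagusir → fogusir
  rule 2 (rhotacism): fogusir → fogurir
  ⇒ Riran fogurir
*fagusir is the unique common source.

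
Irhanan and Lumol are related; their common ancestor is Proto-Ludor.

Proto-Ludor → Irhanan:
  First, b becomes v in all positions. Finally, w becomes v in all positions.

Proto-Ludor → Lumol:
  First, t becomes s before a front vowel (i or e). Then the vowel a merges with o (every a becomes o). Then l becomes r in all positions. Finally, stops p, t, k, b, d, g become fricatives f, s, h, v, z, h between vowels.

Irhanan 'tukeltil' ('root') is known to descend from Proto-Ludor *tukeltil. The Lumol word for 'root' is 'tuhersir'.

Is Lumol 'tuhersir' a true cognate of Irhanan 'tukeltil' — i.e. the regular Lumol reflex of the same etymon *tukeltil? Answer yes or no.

yes

Derive the expected Lumol reflex of *tukeltil:
Lumol: *tukeltil
  tukeltil → tukelsil   [palatalisation]
  tukelsil (rule 2 does not apply)
  tukelsil → tukersir   [unconditioned shift]
  tukersir → tuhersir   [intervocalic lenition]
  giving Lumol tuhersir.
Lumol 'tuhersir' matches the regular reflex exactly, so the pair is cognate.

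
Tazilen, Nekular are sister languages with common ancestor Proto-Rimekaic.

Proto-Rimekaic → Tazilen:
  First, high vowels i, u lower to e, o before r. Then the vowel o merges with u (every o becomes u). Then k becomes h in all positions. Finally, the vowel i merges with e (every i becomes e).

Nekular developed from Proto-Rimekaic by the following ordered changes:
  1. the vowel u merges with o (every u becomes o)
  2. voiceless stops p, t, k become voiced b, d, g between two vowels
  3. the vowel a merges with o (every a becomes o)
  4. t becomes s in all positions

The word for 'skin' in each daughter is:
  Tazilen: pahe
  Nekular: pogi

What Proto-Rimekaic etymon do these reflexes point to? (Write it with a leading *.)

*paki

Position 4: Tazilen has e, Nekular has i. Nekular preserves i here (none of its changes turn any other segment into i), so the proto-segment is *i.
Position 3: Tazilen has h, Nekular has g. Taking the neighbouring segments as reconstructed: Tazilen h could go back to *k or *h; Nekular g could go back to *k or *g — the one source consistent with every daughter is *k.
Verify the candidate proto-form against each daughter:
Tazilen: start from *paki.
  rule 1: no change — paki
  rule 2: no change — paki
  rule 3 (unconditioned shift): paki → pahi
  rule 4 (vowel merger): pahi → pahe
  ⇒ Tazilen pahe
Nekular: *paki > pagi > pogi  (by intervocalic voicing, vowel merger)
*paki is the unique common source.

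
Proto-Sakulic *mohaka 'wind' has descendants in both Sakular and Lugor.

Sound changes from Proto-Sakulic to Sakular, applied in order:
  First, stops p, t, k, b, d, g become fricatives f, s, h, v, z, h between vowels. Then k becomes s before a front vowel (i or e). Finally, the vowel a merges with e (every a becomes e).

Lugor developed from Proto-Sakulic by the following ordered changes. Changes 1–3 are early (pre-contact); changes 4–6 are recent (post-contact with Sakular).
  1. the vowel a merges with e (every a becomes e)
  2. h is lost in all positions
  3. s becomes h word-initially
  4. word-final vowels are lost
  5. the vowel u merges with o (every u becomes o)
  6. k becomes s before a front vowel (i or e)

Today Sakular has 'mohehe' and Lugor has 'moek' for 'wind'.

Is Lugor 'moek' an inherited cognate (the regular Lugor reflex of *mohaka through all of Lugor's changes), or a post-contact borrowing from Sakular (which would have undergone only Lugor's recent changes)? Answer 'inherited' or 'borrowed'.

inherited

If inherited, *mohaka would pass through all of Lugor's changes:
Lugor: *mohaka > moheke > moeke > moek  (by vowel merger, h-loss, apocope)
If borrowed from Sakular 'mohehe' after the early changes, it would undergo only the recent ones:
  rule 4 (apocope): mohehe → moheh
  rule 5 (vowel merger): no change (moheh)
  rule 6 (palatalisation): no change (moheh)
  ⇒ as a loan: moheh
Lugor 'moek' matches the inherited outcome exactly, so it is an inherited cognate, not a loan.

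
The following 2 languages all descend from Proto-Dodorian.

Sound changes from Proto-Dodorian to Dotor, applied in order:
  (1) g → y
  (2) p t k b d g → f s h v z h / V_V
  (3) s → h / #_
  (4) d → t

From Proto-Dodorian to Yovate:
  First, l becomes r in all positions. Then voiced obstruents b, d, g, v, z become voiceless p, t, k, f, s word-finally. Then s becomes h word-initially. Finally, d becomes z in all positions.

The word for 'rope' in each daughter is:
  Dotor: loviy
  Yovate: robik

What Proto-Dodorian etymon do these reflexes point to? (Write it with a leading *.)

*lobig

Position 1: Dotor has l, Yovate has r. Dotor preserves l here (none of its changes turn any other segment into l), so the proto-segment is *l.
Position 3: Dotor has v, Yovate has b. Yovate preserves b here (none of its changes turn any other segment into b), so the proto-segment is *b.
This points to *lobig. Verify forward in each daughter:
Dotor: *lobig
  lobig → lobiy   [unconditioned shift]
  lobiy → loviy   [intervocalic lenition]
  loviy (rule 3 does not apply)
  loviy (rule 4 does not apply)
  giving Dotor loviy.
Yovate: start from *lobig.
  rule 1 (unconditioned shift): lobig → robig
  rule 2 (final devoicing): robig → robik
  rule 3: no change — robik
  rule 4: no change — robik
  ⇒ Yovate robik
*lobig is the unique common source.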